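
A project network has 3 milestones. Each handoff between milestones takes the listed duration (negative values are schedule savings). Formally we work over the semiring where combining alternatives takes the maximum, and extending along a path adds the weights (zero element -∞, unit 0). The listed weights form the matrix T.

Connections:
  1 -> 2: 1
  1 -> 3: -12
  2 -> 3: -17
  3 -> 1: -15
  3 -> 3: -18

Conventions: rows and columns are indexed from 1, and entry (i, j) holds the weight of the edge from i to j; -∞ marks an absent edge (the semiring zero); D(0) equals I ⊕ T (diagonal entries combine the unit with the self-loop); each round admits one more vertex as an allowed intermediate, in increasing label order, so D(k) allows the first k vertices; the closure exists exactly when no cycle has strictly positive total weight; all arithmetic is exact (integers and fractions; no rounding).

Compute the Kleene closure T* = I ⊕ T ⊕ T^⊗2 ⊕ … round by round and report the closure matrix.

D(0):
  [0, 1, -12]
  [-∞, 0, -17]
  [-15, -∞, 0]
D(1):
  [0, 1, -12]
  [-∞, 0, -17]
  [-15, -14, 0]
D(2):
  [0, 1, -12]
  [-∞, 0, -17]
  [-15, -14, 0]
D(3):
  [0, 1, -12]
  [-32, 0, -17]
  [-15, -14, 0]
Answer: T* = [[0, 1, -12], [-32, 0, -17], [-15, -14, 0]]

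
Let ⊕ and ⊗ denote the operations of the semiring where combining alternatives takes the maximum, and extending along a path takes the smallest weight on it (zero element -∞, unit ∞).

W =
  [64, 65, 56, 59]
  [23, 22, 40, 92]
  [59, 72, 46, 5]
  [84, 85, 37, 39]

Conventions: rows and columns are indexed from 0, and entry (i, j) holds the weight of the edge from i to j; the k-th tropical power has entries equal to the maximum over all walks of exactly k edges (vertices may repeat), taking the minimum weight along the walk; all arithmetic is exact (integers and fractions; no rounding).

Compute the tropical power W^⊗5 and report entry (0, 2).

W^⊗2:
  [64, 64, 56, 65]
  [84, 85, 40, 39]
  [59, 59, 56, 72]
  [64, 65, 56, 85]
W^⊗3:
  [65, 65, 56, 64]
  [64, 65, 56, 85]
  [72, 72, 56, 59]
  [84, 85, 56, 65]
W^⊗4:
  [64, 65, 56, 65]
  [84, 85, 56, 65]
  [64, 65, 56, 72]
  [65, 65, 56, 85]
W^⊗5:
  [65, 65, 56, 65]
  [65, 65, 56, 85]
  [72, 72, 56, 65]
  [84, 85, 56, 65]
Key observation: the optimum is the walk 0->0->0->0->0->2, with weight 64 min 64 min 64 min 64 min 56 = 56.
Optimal value attained by: walk 0->0->0->0->0->2.
Answer: (W^⊗5)[0][2] = 56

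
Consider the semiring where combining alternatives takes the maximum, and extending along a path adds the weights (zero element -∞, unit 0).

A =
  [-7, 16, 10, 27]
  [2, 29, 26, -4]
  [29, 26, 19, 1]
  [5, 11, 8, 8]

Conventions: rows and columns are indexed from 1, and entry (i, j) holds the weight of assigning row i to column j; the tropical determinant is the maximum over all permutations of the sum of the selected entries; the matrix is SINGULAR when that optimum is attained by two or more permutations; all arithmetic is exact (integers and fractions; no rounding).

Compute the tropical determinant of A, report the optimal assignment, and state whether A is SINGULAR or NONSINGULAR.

σ = (1, 2, 3, 4): (-7) + 29 + 19 + 8 = 49
σ = (1, 2, 4, 3): (-7) + 29 + 1 + 8 = 31
σ = (1, 3, 2, 4): (-7) + 26 + 26 + 8 = 53
σ = (1, 3, 4, 2): (-7) + 26 + 1 + 11 = 31
σ = (1, 4, 2, 3): (-7) + (-4) + 26 + 8 = 23
σ = (1, 4, 3, 2): (-7) + (-4) + 19 + 11 = 19
σ = (2, 1, 3, 4): 16 + 2 + 19 + 8 = 45
σ = (2, 1, 4, 3): 16 + 2 + 1 + 8 = 27
σ = (2, 3, 1, 4): 16 + 26 + 29 + 8 = 79
σ = (2, 3, 4, 1): 16 + 26 + 1 + 5 = 48
σ = (2, 4, 1, 3): 16 + (-4) + 29 + 8 = 49
σ = (2, 4, 3, 1): 16 + (-4) + 19 + 5 = 36
σ = (3, 1, 2, 4): 10 + 2 + 26 + 8 = 46
σ = (3, 1, 4, 2): 10 + 2 + 1 + 11 = 24
σ = (3, 2, 1, 4): 10 + 29 + 29 + 8 = 76
σ = (3, 2, 4, 1): 10 + 29 + 1 + 5 = 45
σ = (3, 4, 1, 2): 10 + (-4) + 29 + 11 = 46
σ = (3, 4, 2, 1): 10 + (-4) + 26 + 5 = 37
σ = (4, 1, 2, 3): 27 + 2 + 26 + 8 = 63
σ = (4, 1, 3, 2): 27 + 2 + 19 + 11 = 59
σ = (4, 2, 1, 3): 27 + 29 + 29 + 8 = 93
σ = (4, 2, 3, 1): 27 + 29 + 19 + 5 = 80
σ = (4, 3, 1, 2): 27 + 26 + 29 + 11 = 93
σ = (4, 3, 2, 1): 27 + 26 + 26 + 5 = 84
Optimal value attained by: σ = (4, 2, 1, 3).
Answer: det⊕(A) = 93; verdict: SINGULAR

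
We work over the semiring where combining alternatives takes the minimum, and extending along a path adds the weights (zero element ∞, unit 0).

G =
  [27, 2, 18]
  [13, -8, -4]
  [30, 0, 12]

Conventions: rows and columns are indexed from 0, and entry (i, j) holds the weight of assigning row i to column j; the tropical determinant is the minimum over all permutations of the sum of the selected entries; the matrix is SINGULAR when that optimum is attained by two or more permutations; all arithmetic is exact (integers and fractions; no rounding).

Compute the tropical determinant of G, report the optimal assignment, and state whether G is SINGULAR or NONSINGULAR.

σ = (0, 1, 2): 27 + (-8) + 12 = 31
σ = (0, 2, 1): 27 + (-4) + 0 = 23
σ = (1, 0, 2): 2 + 13 + 12 = 27
σ = (1, 2, 0): 2 + (-4) + 30 = 28
σ = (2, 0, 1): 18 + 13 + 0 = 31
σ = (2, 1, 0): 18 + (-8) + 30 = 40
Optimal value attained by: σ = (0, 2, 1).
Answer: det⊕(G) = 23; verdict: NONSINGULAR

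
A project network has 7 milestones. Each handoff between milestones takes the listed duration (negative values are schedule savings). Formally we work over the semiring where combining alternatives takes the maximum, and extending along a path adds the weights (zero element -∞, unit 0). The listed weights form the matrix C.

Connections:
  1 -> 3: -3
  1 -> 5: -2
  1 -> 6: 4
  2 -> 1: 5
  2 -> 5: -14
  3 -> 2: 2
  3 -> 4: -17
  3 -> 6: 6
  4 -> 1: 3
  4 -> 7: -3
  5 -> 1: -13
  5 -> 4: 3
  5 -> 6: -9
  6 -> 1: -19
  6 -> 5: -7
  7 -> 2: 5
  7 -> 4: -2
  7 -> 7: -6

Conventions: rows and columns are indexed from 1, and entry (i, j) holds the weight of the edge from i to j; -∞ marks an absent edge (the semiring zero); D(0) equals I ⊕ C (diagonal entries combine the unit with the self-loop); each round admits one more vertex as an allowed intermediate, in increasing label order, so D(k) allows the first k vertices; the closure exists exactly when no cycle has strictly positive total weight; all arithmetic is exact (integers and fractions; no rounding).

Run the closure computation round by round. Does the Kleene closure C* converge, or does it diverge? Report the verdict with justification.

D(0):
  [0, -∞, -3, -∞, -2, 4, -∞]
  [5, 0, -∞, -∞, -14, -∞, -∞]
  [-∞, 2, 0, -17, -∞, 6, -∞]
  [3, -∞, -∞, 0, -∞, -∞, -3]
  [-13, -∞, -∞, 3, 0, -9, -∞]
  [-19, -∞, -∞, -∞, -7, 0, -∞]
  [-∞, 5, -∞, -2, -∞, -∞, 0]
D(1):
  [0, -∞, -3, -∞, -2, 4, -∞]
  [5, 0, 2, -∞, 3, 9, -∞]
  [-∞, 2, 0, -17, -∞, 6, -∞]
  [3, -∞, 0, 0, 1, 7, -3]
  [-13, -∞, -16, 3, 0, -9, -∞]
  [-19, -∞, -22, -∞, -7, 0, -∞]
  [-∞, 5, -∞, -2, -∞, -∞, 0]
Detection: at round 2, diagonal entry (3, 3) turns strictly positive.
Key observation: the cycle 3->2->1->3 has total weight 2 + 5 + (-3), which is strictly positive.
Answer: DIVERGES — positive cycle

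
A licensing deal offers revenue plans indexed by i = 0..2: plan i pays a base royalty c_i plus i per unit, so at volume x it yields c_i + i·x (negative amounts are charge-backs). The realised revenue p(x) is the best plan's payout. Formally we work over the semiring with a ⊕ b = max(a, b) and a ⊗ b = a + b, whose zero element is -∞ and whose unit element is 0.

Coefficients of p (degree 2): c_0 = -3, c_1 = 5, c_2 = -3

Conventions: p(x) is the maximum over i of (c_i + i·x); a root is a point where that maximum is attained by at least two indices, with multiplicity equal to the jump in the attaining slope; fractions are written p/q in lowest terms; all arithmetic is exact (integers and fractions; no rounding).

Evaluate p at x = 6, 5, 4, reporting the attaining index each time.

p(6) = max(-3+0·6=-3, 5+1·6=11, -3+2·6=9) = 11 (attained by i=1)
p(5) = max(-3+0·5=-3, 5+1·5=10, -3+2·5=7) = 10 (attained by i=1)
p(4) = max(-3+0·4=-3, 5+1·4=9, -3+2·4=5) = 9 (attained by i=1)
Answer: p(6) = 11; p(5) = 10; p(4) = 9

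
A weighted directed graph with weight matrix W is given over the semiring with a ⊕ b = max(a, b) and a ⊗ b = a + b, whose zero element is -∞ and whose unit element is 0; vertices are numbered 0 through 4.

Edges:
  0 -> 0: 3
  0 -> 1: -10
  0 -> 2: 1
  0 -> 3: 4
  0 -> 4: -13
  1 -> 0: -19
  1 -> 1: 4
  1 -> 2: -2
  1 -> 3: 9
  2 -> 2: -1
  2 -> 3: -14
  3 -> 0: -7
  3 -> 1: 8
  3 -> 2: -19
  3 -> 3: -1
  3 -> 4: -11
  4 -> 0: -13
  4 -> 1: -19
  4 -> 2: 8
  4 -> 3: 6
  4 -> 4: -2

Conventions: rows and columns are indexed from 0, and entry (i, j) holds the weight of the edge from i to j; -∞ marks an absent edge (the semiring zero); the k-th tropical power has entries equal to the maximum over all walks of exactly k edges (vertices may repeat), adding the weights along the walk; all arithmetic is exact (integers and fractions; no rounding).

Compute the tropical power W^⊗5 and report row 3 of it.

W^⊗2:
  [6, 12, 4, 7, -7]
  [2, 17, 2, 13, -2]
  [-21, -6, -2, -15, -25]
  [-4, 12, 6, 17, -12]
  [-1, 14, 7, 5, -4]
W^⊗3:
  [9, 16, 10, 21, -4]
  [6, 21, 15, 26, 2]
  [-18, -2, -3, 3, -26]
  [10, 25, 10, 21, 6]
  [2, 18, 12, 23, -6]
W^⊗4:
  [14, 29, 14, 25, 10]
  [19, 34, 19, 30, 15]
  [-4, 11, -4, 7, -8]
  [14, 29, 23, 34, 10]
  [16, 31, 16, 27, 12]
W^⊗5:
  [18, 33, 27, 38, 14]
  [23, 38, 32, 43, 19]
  [0, 15, 9, 20, -4]
  [27, 42, 27, 38, 23]
  [20, 35, 29, 40, 16]
Answer: row 3 of W^⊗5 = [27, 42, 27, 38, 23]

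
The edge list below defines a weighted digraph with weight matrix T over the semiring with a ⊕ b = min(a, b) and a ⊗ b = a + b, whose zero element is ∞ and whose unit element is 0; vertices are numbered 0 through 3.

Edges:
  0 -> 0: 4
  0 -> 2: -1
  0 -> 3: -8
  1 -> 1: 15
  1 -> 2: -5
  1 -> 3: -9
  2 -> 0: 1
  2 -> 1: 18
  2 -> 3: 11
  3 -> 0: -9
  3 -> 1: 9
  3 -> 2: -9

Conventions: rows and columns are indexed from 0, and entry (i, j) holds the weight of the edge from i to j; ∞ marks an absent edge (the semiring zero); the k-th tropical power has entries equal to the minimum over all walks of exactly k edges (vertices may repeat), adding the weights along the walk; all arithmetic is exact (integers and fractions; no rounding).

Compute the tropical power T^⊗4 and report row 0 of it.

T^⊗2:
  [-17, 1, -17, -4]
  [-18, 0, -18, 6]
  [2, 20, 0, -7]
  [-8, 9, -10, -17]
T^⊗3:
  [-16, 1, -18, -25]
  [-17, 0, -19, -26]
  [-16, 2, -16, -6]
  [-26, -8, -26, -16]
T^⊗4:
  [-34, -16, -34, -24]
  [-35, -17, -35, -25]
  [-15, 2, -17, -24]
  [-25, -8, -27, -34]
Answer: row 0 of T^⊗4 = [-34, -16, -34, -24]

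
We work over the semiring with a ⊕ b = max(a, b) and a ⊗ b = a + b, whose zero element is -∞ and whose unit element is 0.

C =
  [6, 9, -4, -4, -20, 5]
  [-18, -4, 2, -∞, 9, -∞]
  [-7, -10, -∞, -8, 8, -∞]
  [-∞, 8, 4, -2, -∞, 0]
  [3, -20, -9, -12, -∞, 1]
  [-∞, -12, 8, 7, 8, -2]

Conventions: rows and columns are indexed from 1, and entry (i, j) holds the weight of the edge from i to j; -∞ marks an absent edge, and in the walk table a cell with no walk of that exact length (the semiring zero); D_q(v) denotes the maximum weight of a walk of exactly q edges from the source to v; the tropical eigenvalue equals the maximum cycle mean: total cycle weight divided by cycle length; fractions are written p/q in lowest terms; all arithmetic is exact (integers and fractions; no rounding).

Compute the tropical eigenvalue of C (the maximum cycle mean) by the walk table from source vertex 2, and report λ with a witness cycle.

q=0: [-∞, 0, -∞, -∞, -∞, -∞]
q=1: [-18, -4, 2, -∞, 9, -∞]
q=2: [12, -8, 0, -3, 10, 10]
q=3: [18, 21, 18, 17, 18, 17]
q=4: [24, 27, 25, 24, 30, 23]
q=5: [33, 33, 31, 30, 36, 31]
q=6: [39, 42, 39, 38, 42, 38]
Optimal cycle mean attained by: cycle 1->2->5->1, total 9 + 9 + 3, length 3.
Answer: λ = 7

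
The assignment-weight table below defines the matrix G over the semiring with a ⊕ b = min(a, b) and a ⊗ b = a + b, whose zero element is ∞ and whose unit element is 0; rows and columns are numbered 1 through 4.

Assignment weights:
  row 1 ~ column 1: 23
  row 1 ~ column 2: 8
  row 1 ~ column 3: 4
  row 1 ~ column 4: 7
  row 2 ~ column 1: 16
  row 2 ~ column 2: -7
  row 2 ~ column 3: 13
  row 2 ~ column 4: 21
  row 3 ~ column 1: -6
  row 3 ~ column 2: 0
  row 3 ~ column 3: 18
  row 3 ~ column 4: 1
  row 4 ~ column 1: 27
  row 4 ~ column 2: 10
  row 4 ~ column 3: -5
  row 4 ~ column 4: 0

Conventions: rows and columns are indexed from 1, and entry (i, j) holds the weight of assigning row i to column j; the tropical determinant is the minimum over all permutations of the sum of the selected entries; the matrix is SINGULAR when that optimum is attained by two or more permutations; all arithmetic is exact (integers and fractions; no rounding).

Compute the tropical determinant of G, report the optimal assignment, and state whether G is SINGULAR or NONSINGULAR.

σ = (1, 2, 3, 4): 23 + (-7) + 18 + 0 = 34
σ = (1, 2, 4, 3): 23 + (-7) + 1 + (-5) = 12
σ = (1, 3, 2, 4): 23 + 13 + 0 + 0 = 36
σ = (1, 3, 4, 2): 23 + 13 + 1 + 10 = 47
σ = (1, 4, 2, 3): 23 + 21 + 0 + (-5) = 39
σ = (1, 4, 3, 2): 23 + 21 + 18 + 10 = 72
σ = (2, 1, 3, 4): 8 + 16 + 18 + 0 = 42
σ = (2, 1, 4, 3): 8 + 16 + 1 + (-5) = 20
σ = (2, 3, 1, 4): 8 + 13 + (-6) + 0 = 15
σ = (2, 3, 4, 1): 8 + 13 + 1 + 27 = 49
σ = (2, 4, 1, 3): 8 + 21 + (-6) + (-5) = 18
σ = (2, 4, 3, 1): 8 + 21 + 18 + 27 = 74
σ = (3, 1, 2, 4): 4 + 16 + 0 + 0 = 20
σ = (3, 1, 4, 2): 4 + 16 + 1 + 10 = 31
σ = (3, 2, 1, 4): 4 + (-7) + (-6) + 0 = -9
σ = (3, 2, 4, 1): 4 + (-7) + 1 + 27 = 25
σ = (3, 4, 1, 2): 4 + 21 + (-6) + 10 = 29
σ = (3, 4, 2, 1): 4 + 21 + 0 + 27 = 52
σ = (4, 1, 2, 3): 7 + 16 + 0 + (-5) = 18
σ = (4, 1, 3, 2): 7 + 16 + 18 + 10 = 51
σ = (4, 2, 1, 3): 7 + (-7) + (-6) + (-5) = -11
σ = (4, 2, 3, 1): 7 + (-7) + 18 + 27 = 45
σ = (4, 3, 1, 2): 7 + 13 + (-6) + 10 = 24
σ = (4, 3, 2, 1): 7 + 13 + 0 + 27 = 47
Optimal value attained by: σ = (4, 2, 1, 3).
Answer: det⊕(G) = -11; verdict: NONSINGULAR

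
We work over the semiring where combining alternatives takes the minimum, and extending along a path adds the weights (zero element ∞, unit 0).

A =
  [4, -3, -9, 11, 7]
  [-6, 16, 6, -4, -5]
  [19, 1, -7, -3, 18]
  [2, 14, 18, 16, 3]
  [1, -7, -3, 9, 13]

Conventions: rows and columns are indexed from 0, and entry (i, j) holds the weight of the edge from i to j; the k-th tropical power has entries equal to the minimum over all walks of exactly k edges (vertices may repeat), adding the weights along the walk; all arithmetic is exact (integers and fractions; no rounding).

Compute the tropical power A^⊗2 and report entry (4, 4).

A^⊗2:
  [-9, -8, -16, -12, -8]
  [-4, -12, -15, 3, -1]
  [-5, -6, -14, -10, -4]
  [4, -4, -7, 10, 9]
  [-13, -2, -10, -11, -12]
Key observation: the optimum is the walk 4->1->4, with weight (-7) + (-5) = -12.
Optimal value attained by: walk 4->1->4.
Answer: (A^⊗2)[4][4] = -12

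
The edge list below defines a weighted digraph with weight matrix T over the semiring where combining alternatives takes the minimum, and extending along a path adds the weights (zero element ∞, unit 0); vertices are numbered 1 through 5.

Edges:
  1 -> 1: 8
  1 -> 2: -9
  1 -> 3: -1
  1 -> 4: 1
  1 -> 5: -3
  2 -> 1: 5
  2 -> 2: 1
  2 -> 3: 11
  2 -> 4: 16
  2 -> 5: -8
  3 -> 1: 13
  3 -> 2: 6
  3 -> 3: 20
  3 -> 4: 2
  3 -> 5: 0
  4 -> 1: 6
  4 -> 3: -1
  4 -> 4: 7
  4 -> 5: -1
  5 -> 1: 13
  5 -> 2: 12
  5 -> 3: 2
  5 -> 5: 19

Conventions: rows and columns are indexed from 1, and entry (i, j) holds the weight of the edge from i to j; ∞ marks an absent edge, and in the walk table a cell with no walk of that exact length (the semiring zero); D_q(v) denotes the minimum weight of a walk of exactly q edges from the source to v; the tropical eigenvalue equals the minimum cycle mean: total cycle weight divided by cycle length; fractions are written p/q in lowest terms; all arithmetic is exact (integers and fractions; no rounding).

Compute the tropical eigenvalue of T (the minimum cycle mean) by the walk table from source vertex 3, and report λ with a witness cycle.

q=0: [∞, ∞, 0, ∞, ∞]
q=1: [13, 6, 20, 2, 0]
q=2: [8, 4, 1, 9, -2]
q=3: [9, -1, 0, 3, -4]
q=4: [4, 0, -2, 2, -9]
q=5: [4, -5, -7, 0, -8]
Optimal cycle mean attained by: cycle 1->2->1, total (-9) + 5, length 2.
Answer: λ = -2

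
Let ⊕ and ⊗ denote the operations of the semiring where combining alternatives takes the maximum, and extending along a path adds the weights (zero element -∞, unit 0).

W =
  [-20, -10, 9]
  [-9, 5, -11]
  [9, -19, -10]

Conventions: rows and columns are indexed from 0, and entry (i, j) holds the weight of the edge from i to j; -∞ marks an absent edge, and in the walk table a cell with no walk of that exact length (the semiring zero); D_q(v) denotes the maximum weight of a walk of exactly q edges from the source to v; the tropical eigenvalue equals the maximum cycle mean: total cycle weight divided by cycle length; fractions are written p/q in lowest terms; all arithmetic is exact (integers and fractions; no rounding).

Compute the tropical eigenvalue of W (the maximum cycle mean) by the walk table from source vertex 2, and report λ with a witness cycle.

q=0: [-∞, -∞, 0]
q=1: [9, -19, -10]
q=2: [-1, -1, 18]
q=3: [27, 4, 8]
Optimal cycle mean attained by: cycle 0->2->0, total 9 + 9, length 2.
Answer: λ = 9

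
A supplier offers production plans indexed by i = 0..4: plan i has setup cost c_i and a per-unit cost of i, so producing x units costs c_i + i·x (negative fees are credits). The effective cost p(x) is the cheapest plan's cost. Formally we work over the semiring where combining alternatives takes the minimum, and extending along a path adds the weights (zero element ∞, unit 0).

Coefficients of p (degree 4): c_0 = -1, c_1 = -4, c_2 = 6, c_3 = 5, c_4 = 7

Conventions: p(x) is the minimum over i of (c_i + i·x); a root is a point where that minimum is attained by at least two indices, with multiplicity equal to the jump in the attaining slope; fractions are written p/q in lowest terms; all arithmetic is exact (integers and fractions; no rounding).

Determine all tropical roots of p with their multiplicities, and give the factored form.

hull edge (i=0, c=-1) to (i=1, c=-4): slope -3, span 1
hull edge (i=1, c=-4) to (i=4, c=7): slope 11/3, span 3
Factored form: p(x) = 7 ⊗ (x ⊕ (-11/3)) ⊗ (x ⊕ (-11/3)) ⊗ (x ⊕ (-11/3)) ⊗ (x ⊕ 3)
Answer: roots = -11/3 (mult 3), 3 (mult 1)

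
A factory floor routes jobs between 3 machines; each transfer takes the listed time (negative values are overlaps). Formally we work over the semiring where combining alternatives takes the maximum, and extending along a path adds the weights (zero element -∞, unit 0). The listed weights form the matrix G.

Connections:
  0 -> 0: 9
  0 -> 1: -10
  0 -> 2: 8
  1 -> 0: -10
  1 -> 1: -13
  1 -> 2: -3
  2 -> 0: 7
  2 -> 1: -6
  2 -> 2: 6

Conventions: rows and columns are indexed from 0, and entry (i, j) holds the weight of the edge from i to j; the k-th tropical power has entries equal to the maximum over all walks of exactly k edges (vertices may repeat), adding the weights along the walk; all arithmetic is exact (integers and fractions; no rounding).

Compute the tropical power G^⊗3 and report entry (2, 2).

G^⊗2:
  [18, 2, 17]
  [4, -9, 3]
  [16, 0, 15]
G^⊗3:
  [27, 11, 26]
  [13, -3, 12]
  [25, 9, 24]
Key observation: the optimum is the walk 2->0->0->2, with weight 7 + 9 + 8 = 24.
Optimal value attained by: walk 2->0->0->2.
Answer: (G^⊗3)[2][2] = 24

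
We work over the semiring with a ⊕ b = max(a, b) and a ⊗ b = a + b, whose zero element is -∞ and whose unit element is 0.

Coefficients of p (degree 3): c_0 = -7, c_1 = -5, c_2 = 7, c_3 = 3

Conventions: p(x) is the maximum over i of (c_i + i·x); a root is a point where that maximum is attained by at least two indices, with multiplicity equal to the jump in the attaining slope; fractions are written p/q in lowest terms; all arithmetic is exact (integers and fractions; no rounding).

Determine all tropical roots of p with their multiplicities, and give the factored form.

hull edge (i=0, c=-7) to (i=2, c=7): slope 7, span 2
hull edge (i=2, c=7) to (i=3, c=3): slope -4, span 1
Factored form: p(x) = 3 ⊗ (x ⊕ (-7)) ⊗ (x ⊕ (-7)) ⊗ (x ⊕ 4)
Answer: roots = -7 (mult 2), 4 (mult 1)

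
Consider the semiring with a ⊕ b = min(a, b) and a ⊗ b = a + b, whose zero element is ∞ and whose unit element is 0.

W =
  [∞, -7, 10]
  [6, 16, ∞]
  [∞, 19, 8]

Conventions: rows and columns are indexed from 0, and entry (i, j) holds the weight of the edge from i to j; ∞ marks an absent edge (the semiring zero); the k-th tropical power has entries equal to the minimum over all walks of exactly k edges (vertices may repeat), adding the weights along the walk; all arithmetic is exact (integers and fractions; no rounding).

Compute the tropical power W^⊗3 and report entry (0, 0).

W^⊗2:
  [-1, 9, 18]
  [22, -1, 16]
  [25, 27, 16]
W^⊗3:
  [15, -8, 9]
  [5, 15, 24]
  [33, 18, 24]
Key observation: the optimum is the walk 0->1->1->0, with weight (-7) + 16 + 6 = 15.
Optimal value attained by: walk 0->1->1->0.
Answer: (W^⊗3)[0][0] = 15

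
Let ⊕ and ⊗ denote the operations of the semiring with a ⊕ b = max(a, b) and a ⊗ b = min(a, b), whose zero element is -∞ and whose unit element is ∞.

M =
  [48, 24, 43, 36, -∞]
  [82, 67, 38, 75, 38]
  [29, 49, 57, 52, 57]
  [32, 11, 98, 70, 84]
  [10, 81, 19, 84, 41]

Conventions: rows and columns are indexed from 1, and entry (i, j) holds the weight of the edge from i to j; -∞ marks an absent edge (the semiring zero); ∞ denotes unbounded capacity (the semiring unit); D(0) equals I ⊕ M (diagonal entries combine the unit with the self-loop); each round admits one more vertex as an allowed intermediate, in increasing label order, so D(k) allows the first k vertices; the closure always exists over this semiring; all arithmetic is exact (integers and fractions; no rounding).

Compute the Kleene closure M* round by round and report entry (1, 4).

D(0):
  [∞, 24, 43, 36, -∞]
  [82, ∞, 38, 75, 38]
  [29, 49, ∞, 52, 57]
  [32, 11, 98, ∞, 84]
  [10, 81, 19, 84, ∞]
D(1):
  [∞, 24, 43, 36, -∞]
  [82, ∞, 43, 75, 38]
  [29, 49, ∞, 52, 57]
  [32, 24, 98, ∞, 84]
  [10, 81, 19, 84, ∞]
D(2):
  [∞, 24, 43, 36, 24]
  [82, ∞, 43, 75, 38]
  [49, 49, ∞, 52, 57]
  [32, 24, 98, ∞, 84]
  [81, 81, 43, 84, ∞]
D(3):
  [∞, 43, 43, 43, 43]
  [82, ∞, 43, 75, 43]
  [49, 49, ∞, 52, 57]
  [49, 49, 98, ∞, 84]
  [81, 81, 43, 84, ∞]
D(4):
  [∞, 43, 43, 43, 43]
  [82, ∞, 75, 75, 75]
  [49, 49, ∞, 52, 57]
  [49, 49, 98, ∞, 84]
  [81, 81, 84, 84, ∞]
D(5):
  [∞, 43, 43, 43, 43]
  [82, ∞, 75, 75, 75]
  [57, 57, ∞, 57, 57]
  [81, 81, 98, ∞, 84]
  [81, 81, 84, 84, ∞]
Answer: M*[1][4] = 43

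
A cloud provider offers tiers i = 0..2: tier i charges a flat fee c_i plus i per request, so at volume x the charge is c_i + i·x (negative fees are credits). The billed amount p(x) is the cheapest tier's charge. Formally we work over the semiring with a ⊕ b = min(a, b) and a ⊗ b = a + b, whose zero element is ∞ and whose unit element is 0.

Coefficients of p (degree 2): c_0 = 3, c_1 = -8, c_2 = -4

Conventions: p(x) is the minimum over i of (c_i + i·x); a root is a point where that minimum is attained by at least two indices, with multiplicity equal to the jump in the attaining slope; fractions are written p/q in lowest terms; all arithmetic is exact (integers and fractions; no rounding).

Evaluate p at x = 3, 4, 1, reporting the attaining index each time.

p(3) = min(3+0·3=3, -8+1·3=-5, -4+2·3=2) = -5 (attained by i=1)
p(4) = min(3+0·4=3, -8+1·4=-4, -4+2·4=4) = -4 (attained by i=1)
p(1) = min(3+0·1=3, -8+1·1=-7, -4+2·1=-2) = -7 (attained by i=1)
Answer: p(3) = -5; p(4) = -4; p(1) = -7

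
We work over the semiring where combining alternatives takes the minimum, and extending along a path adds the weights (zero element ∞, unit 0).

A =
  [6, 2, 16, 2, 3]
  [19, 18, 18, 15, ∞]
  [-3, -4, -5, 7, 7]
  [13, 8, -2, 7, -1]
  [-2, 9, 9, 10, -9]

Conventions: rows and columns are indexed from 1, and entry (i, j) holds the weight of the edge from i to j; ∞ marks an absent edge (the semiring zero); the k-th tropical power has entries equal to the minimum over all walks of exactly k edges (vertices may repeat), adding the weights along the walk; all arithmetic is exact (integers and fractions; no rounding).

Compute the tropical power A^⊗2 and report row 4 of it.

A^⊗2:
  [1, 8, 0, 8, -6]
  [15, 14, 13, 21, 14]
  [-8, -9, -10, -1, -2]
  [-5, -6, -7, 5, -10]
  [-11, 0, 0, 0, -18]
Answer: row 4 of A^⊗2 = [-5, -6, -7, 5, -10]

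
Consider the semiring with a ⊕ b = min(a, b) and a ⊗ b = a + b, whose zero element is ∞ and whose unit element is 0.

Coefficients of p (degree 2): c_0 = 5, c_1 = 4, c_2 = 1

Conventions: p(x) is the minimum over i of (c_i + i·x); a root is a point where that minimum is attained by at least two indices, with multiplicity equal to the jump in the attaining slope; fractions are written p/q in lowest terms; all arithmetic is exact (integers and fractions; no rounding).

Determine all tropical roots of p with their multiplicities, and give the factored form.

hull edge (i=0, c=5) to (i=2, c=1): slope -2, span 2
Factored form: p(x) = 1 ⊗ (x ⊕ 2) ⊗ (x ⊕ 2)
Answer: roots = 2 (mult 2)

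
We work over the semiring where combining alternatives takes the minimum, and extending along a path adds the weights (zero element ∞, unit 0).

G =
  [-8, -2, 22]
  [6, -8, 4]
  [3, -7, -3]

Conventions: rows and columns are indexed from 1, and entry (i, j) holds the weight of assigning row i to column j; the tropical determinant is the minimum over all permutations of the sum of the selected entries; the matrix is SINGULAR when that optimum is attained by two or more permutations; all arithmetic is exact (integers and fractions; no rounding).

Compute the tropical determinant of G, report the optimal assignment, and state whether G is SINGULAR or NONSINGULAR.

σ = (1, 2, 3): (-8) + (-8) + (-3) = -19
σ = (1, 3, 2): (-8) + 4 + (-7) = -11
σ = (2, 1, 3): (-2) + 6 + (-3) = 1
σ = (2, 3, 1): (-2) + 4 + 3 = 5
σ = (3, 1, 2): 22 + 6 + (-7) = 21
σ = (3, 2, 1): 22 + (-8) + 3 = 17
Optimal value attained by: σ = (1, 2, 3).
Answer: det⊕(G) = -19; verdict: NONSINGULAR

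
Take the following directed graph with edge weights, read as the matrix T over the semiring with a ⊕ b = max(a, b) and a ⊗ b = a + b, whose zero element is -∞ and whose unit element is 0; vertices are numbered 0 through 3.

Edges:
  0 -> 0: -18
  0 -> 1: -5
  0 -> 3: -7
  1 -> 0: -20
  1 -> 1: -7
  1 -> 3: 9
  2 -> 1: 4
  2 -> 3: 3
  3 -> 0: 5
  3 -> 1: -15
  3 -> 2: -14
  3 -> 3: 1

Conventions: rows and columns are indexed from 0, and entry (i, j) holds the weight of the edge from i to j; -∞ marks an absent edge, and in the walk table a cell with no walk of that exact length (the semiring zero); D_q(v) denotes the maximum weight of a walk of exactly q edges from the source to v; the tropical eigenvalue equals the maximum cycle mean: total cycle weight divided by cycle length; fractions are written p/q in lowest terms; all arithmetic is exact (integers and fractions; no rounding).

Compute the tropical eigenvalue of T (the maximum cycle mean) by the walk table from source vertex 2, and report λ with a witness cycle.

q=0: [-∞, -∞, 0, -∞]
q=1: [-∞, 4, -∞, 3]
q=2: [8, -3, -11, 13]
q=3: [18, 3, -1, 14]
q=4: [19, 13, 0, 15]
Optimal cycle mean attained by: cycle 0->1->3->0, total (-5) + 9 + 5, length 3.
Answer: λ = 3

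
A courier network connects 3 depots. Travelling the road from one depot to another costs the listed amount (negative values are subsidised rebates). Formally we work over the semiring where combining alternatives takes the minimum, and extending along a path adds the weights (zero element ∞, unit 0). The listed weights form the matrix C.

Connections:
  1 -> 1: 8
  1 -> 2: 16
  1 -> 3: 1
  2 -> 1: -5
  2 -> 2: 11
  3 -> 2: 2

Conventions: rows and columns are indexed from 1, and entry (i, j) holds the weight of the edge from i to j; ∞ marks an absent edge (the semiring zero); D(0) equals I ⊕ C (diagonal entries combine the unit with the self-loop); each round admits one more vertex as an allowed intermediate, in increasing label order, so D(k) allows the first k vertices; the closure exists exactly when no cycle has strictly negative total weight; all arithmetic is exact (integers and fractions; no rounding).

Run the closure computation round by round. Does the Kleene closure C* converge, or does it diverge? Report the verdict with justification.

D(0):
  [0, 16, 1]
  [-5, 0, ∞]
  [∞, 2, 0]
D(1):
  [0, 16, 1]
  [-5, 0, -4]
  [∞, 2, 0]
Detection: at round 2, diagonal entry (3, 3) turns strictly negative.
Key observation: the cycle 3->2->1->3 has total weight 2 + (-5) + 1, which is strictly negative.
Answer: DIVERGES — negative cycle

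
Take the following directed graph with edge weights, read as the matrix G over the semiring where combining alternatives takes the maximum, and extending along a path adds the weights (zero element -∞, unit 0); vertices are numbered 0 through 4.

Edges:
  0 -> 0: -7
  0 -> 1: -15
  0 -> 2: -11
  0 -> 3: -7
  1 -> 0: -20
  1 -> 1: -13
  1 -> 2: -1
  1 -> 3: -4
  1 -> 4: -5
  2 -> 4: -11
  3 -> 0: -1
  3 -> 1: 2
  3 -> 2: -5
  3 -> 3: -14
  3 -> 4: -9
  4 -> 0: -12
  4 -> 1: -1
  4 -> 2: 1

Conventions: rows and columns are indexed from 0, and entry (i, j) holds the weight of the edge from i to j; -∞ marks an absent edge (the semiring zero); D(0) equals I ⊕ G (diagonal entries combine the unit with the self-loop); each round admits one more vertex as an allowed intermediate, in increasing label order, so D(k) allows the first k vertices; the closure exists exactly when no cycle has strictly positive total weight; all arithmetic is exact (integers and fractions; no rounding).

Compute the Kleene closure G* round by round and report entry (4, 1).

D(0):
  [0, -15, -11, -7, -∞]
  [-20, 0, -1, -4, -5]
  [-∞, -∞, 0, -∞, -11]
  [-1, 2, -5, 0, -9]
  [-12, -1, 1, -∞, 0]
D(1):
  [0, -15, -11, -7, -∞]
  [-20, 0, -1, -4, -5]
  [-∞, -∞, 0, -∞, -11]
  [-1, 2, -5, 0, -9]
  [-12, -1, 1, -19, 0]
D(2):
  [0, -15, -11, -7, -20]
  [-20, 0, -1, -4, -5]
  [-∞, -∞, 0, -∞, -11]
  [-1, 2, 1, 0, -3]
  [-12, -1, 1, -5, 0]
D(3):
  [0, -15, -11, -7, -20]
  [-20, 0, -1, -4, -5]
  [-∞, -∞, 0, -∞, -11]
  [-1, 2, 1, 0, -3]
  [-12, -1, 1, -5, 0]
D(4):
  [0, -5, -6, -7, -10]
  [-5, 0, -1, -4, -5]
  [-∞, -∞, 0, -∞, -11]
  [-1, 2, 1, 0, -3]
  [-6, -1, 1, -5, 0]
D(5):
  [0, -5, -6, -7, -10]
  [-5, 0, -1, -4, -5]
  [-17, -12, 0, -16, -11]
  [-1, 2, 1, 0, -3]
  [-6, -1, 1, -5, 0]
Answer: G*[4][1] = -1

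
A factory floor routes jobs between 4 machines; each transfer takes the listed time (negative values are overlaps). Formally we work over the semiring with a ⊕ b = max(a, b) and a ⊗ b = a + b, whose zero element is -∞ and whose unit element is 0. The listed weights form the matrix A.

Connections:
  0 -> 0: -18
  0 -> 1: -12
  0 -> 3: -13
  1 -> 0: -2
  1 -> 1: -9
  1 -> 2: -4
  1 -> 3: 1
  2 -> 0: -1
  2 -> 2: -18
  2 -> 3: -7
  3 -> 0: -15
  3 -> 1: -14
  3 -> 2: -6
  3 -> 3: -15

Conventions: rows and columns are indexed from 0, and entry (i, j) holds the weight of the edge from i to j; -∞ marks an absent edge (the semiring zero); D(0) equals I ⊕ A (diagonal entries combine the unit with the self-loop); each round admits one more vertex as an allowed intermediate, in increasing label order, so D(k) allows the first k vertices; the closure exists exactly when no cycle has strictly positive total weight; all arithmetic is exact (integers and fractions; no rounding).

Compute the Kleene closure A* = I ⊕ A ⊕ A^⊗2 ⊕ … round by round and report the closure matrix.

D(0):
  [0, -12, -∞, -13]
  [-2, 0, -4, 1]
  [-1, -∞, 0, -7]
  [-15, -14, -6, 0]
D(1):
  [0, -12, -∞, -13]
  [-2, 0, -4, 1]
  [-1, -13, 0, -7]
  [-15, -14, -6, 0]
D(2):
  [0, -12, -16, -11]
  [-2, 0, -4, 1]
  [-1, -13, 0, -7]
  [-15, -14, -6, 0]
D(3):
  [0, -12, -16, -11]
  [-2, 0, -4, 1]
  [-1, -13, 0, -7]
  [-7, -14, -6, 0]
D(4):
  [0, -12, -16, -11]
  [-2, 0, -4, 1]
  [-1, -13, 0, -7]
  [-7, -14, -6, 0]
Answer: A* = [[0, -12, -16, -11], [-2, 0, -4, 1], [-1, -13, 0, -7], [-7, -14, -6, 0]]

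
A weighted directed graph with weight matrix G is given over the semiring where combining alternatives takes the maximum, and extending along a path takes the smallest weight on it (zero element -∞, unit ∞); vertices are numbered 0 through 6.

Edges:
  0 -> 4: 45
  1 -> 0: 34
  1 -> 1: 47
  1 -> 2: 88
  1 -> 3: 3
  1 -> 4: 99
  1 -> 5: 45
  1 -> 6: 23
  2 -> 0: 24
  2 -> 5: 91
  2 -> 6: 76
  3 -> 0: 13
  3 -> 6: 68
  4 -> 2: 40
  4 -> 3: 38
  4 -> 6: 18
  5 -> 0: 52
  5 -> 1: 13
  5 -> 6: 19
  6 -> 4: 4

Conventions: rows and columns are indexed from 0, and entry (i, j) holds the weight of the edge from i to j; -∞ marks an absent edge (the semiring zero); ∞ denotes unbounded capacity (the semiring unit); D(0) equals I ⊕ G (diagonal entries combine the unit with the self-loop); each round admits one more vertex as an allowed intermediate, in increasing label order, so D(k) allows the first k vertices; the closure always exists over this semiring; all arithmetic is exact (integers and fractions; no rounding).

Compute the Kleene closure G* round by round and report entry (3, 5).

D(0):
  [∞, -∞, -∞, -∞, 45, -∞, -∞]
  [34, ∞, 88, 3, 99, 45, 23]
  [24, -∞, ∞, -∞, -∞, 91, 76]
  [13, -∞, -∞, ∞, -∞, -∞, 68]
  [-∞, -∞, 40, 38, ∞, -∞, 18]
  [52, 13, -∞, -∞, -∞, ∞, 19]
  [-∞, -∞, -∞, -∞, 4, -∞, ∞]
D(1):
  [∞, -∞, -∞, -∞, 45, -∞, -∞]
  [34, ∞, 88, 3, 99, 45, 23]
  [24, -∞, ∞, -∞, 24, 91, 76]
  [13, -∞, -∞, ∞, 13, -∞, 68]
  [-∞, -∞, 40, 38, ∞, -∞, 18]
  [52, 13, -∞, -∞, 45, ∞, 19]
  [-∞, -∞, -∞, -∞, 4, -∞, ∞]
D(2):
  [∞, -∞, -∞, -∞, 45, -∞, -∞]
  [34, ∞, 88, 3, 99, 45, 23]
  [24, -∞, ∞, -∞, 24, 91, 76]
  [13, -∞, -∞, ∞, 13, -∞, 68]
  [-∞, -∞, 40, 38, ∞, -∞, 18]
  [52, 13, 13, 3, 45, ∞, 19]
  [-∞, -∞, -∞, -∞, 4, -∞, ∞]
D(3):
  [∞, -∞, -∞, -∞, 45, -∞, -∞]
  [34, ∞, 88, 3, 99, 88, 76]
  [24, -∞, ∞, -∞, 24, 91, 76]
  [13, -∞, -∞, ∞, 13, -∞, 68]
  [24, -∞, 40, 38, ∞, 40, 40]
  [52, 13, 13, 3, 45, ∞, 19]
  [-∞, -∞, -∞, -∞, 4, -∞, ∞]
D(4):
  [∞, -∞, -∞, -∞, 45, -∞, -∞]
  [34, ∞, 88, 3, 99, 88, 76]
  [24, -∞, ∞, -∞, 24, 91, 76]
  [13, -∞, -∞, ∞, 13, -∞, 68]
  [24, -∞, 40, 38, ∞, 40, 40]
  [52, 13, 13, 3, 45, ∞, 19]
  [-∞, -∞, -∞, -∞, 4, -∞, ∞]
D(5):
  [∞, -∞, 40, 38, 45, 40, 40]
  [34, ∞, 88, 38, 99, 88, 76]
  [24, -∞, ∞, 24, 24, 91, 76]
  [13, -∞, 13, ∞, 13, 13, 68]
  [24, -∞, 40, 38, ∞, 40, 40]
  [52, 13, 40, 38, 45, ∞, 40]
  [4, -∞, 4, 4, 4, 4, ∞]
D(6):
  [∞, 13, 40, 38, 45, 40, 40]
  [52, ∞, 88, 38, 99, 88, 76]
  [52, 13, ∞, 38, 45, 91, 76]
  [13, 13, 13, ∞, 13, 13, 68]
  [40, 13, 40, 38, ∞, 40, 40]
  [52, 13, 40, 38, 45, ∞, 40]
  [4, 4, 4, 4, 4, 4, ∞]
D(7):
  [∞, 13, 40, 38, 45, 40, 40]
  [52, ∞, 88, 38, 99, 88, 76]
  [52, 13, ∞, 38, 45, 91, 76]
  [13, 13, 13, ∞, 13, 13, 68]
  [40, 13, 40, 38, ∞, 40, 40]
  [52, 13, 40, 38, 45, ∞, 40]
  [4, 4, 4, 4, 4, 4, ∞]
Answer: G*[3][5] = 13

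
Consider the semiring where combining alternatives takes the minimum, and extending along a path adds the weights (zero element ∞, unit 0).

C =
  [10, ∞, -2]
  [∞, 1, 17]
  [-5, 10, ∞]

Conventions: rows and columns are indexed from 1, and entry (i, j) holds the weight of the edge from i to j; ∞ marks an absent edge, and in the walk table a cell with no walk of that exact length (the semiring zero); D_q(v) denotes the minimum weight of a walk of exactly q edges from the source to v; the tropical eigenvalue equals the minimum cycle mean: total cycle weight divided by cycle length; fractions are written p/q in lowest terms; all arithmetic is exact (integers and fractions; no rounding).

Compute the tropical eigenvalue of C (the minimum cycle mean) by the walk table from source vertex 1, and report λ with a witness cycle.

q=0: [0, ∞, ∞]
q=1: [10, ∞, -2]
q=2: [-7, 8, 8]
q=3: [3, 9, -9]
Optimal cycle mean attained by: cycle 1->3->1, total (-2) + (-5), length 2.
Answer: λ = -7/2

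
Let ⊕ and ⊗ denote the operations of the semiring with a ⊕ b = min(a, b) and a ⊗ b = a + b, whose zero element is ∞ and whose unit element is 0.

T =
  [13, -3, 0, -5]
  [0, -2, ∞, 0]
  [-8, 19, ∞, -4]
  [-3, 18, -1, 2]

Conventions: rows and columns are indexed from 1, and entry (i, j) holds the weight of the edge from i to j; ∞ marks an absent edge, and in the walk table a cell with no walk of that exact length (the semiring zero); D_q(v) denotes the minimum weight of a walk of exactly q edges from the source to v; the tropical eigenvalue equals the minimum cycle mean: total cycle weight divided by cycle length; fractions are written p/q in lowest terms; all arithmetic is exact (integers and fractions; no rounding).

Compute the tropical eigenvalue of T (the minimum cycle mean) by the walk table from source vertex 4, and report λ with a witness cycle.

q=0: [∞, ∞, ∞, 0]
q=1: [-3, 18, -1, 2]
q=2: [-9, -6, -3, -8]
q=3: [-11, -12, -9, -14]
q=4: [-17, -14, -15, -16]
Optimal cycle mean attained by: cycle 1->4->3->1, total (-5) + (-1) + (-8), length 3.
Answer: λ = -14/3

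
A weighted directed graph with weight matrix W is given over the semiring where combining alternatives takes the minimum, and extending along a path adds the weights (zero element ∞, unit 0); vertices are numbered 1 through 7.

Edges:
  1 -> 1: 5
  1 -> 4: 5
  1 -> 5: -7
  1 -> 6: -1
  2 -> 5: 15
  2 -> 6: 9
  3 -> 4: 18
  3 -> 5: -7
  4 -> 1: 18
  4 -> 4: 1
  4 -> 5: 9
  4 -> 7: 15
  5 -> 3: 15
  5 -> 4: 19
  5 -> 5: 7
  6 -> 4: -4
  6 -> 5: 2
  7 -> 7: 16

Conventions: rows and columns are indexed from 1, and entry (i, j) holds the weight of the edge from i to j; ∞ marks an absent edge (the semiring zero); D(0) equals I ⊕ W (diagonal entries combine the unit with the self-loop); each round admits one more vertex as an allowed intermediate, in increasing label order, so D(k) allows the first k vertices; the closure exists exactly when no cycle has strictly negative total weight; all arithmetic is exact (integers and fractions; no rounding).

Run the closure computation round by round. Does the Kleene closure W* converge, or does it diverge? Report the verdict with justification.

D(0):
  [0, ∞, ∞, 5, -7, -1, ∞]
  [∞, 0, ∞, ∞, 15, 9, ∞]
  [∞, ∞, 0, 18, -7, ∞, ∞]
  [18, ∞, ∞, 0, 9, ∞, 15]
  [∞, ∞, 15, 19, 0, ∞, ∞]
  [∞, ∞, ∞, -4, 2, 0, ∞]
  [∞, ∞, ∞, ∞, ∞, ∞, 0]
D(1):
  [0, ∞, ∞, 5, -7, -1, ∞]
  [∞, 0, ∞, ∞, 15, 9, ∞]
  [∞, ∞, 0, 18, -7, ∞, ∞]
  [18, ∞, ∞, 0, 9, 17, 15]
  [∞, ∞, 15, 19, 0, ∞, ∞]
  [∞, ∞, ∞, -4, 2, 0, ∞]
  [∞, ∞, ∞, ∞, ∞, ∞, 0]
D(2):
  [0, ∞, ∞, 5, -7, -1, ∞]
  [∞, 0, ∞, ∞, 15, 9, ∞]
  [∞, ∞, 0, 18, -7, ∞, ∞]
  [18, ∞, ∞, 0, 9, 17, 15]
  [∞, ∞, 15, 19, 0, ∞, ∞]
  [∞, ∞, ∞, -4, 2, 0, ∞]
  [∞, ∞, ∞, ∞, ∞, ∞, 0]
D(3):
  [0, ∞, ∞, 5, -7, -1, ∞]
  [∞, 0, ∞, ∞, 15, 9, ∞]
  [∞, ∞, 0, 18, -7, ∞, ∞]
  [18, ∞, ∞, 0, 9, 17, 15]
  [∞, ∞, 15, 19, 0, ∞, ∞]
  [∞, ∞, ∞, -4, 2, 0, ∞]
  [∞, ∞, ∞, ∞, ∞, ∞, 0]
D(4):
  [0, ∞, ∞, 5, -7, -1, 20]
  [∞, 0, ∞, ∞, 15, 9, ∞]
  [36, ∞, 0, 18, -7, 35, 33]
  [18, ∞, ∞, 0, 9, 17, 15]
  [37, ∞, 15, 19, 0, 36, 34]
  [14, ∞, ∞, -4, 2, 0, 11]
  [∞, ∞, ∞, ∞, ∞, ∞, 0]
D(5):
  [0, ∞, 8, 5, -7, -1, 20]
  [52, 0, 30, 34, 15, 9, 49]
  [30, ∞, 0, 12, -7, 29, 27]
  [18, ∞, 24, 0, 9, 17, 15]
  [37, ∞, 15, 19, 0, 36, 34]
  [14, ∞, 17, -4, 2, 0, 11]
  [∞, ∞, ∞, ∞, ∞, ∞, 0]
D(6):
  [0, ∞, 8, -5, -7, -1, 10]
  [23, 0, 26, 5, 11, 9, 20]
  [30, ∞, 0, 12, -7, 29, 27]
  [18, ∞, 24, 0, 9, 17, 15]
  [37, ∞, 15, 19, 0, 36, 34]
  [14, ∞, 17, -4, 2, 0, 11]
  [∞, ∞, ∞, ∞, ∞, ∞, 0]
D(7):
  [0, ∞, 8, -5, -7, -1, 10]
  [23, 0, 26, 5, 11, 9, 20]
  [30, ∞, 0, 12, -7, 29, 27]
  [18, ∞, 24, 0, 9, 17, 15]
  [37, ∞, 15, 19, 0, 36, 34]
  [14, ∞, 17, -4, 2, 0, 11]
  [∞, ∞, ∞, ∞, ∞, ∞, 0]
Key observation: every diagonal entry stays at the unit through all rounds, so no improving cycle exists.
Answer: CONVERGES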